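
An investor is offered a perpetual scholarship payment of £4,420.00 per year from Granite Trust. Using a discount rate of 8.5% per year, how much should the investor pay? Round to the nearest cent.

£52000.00

Level perpetuity: PV = C / r = £4,420.00 / 0.085 = £52,000.00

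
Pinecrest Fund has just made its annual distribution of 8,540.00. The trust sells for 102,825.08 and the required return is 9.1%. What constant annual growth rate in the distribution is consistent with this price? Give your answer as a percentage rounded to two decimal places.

P = D₀(1+g)/(r−g) ⇒ P(r−g) = D₀(1+g) ⇒ g(P+D₀) = P·r − D₀
g = (P·r − D₀)/(P + D₀) = (102,825.08×0.091 − 8,540.00) / (102,825.08 + 8,540.00) = 0.007337

0.73%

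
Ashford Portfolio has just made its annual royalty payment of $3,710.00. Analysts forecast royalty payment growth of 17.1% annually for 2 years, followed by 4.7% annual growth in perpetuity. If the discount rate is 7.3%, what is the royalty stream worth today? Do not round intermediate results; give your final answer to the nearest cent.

D_1 = 4344.41000
D_2 = 5087.30411
Terminal value at year 2: TV = D_2×(1+g_2)/(r−g_2) = 5326.40740/0.026 = 204861.82320
P_0 = D_1/(1+r)^1 + D_2/(1+r)^2 + TV/(1+r)^2
    = 4048.84436 + 4418.63630 + 177935.08476 = 186402.56542

$186402.57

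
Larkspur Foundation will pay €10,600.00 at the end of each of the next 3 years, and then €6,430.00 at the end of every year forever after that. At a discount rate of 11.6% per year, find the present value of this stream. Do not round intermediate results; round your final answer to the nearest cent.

PV of 3-year annuity: €10,600.00 × [1 − (1+0.116)^−3] / 0.116 = 25635.43625
Perpetuity value at year 3: €6,430.00 / 0.116 = 55431.03448
PV of perpetuity: 55431.03448 / (1+0.116)^3 = 39880.48212
Total PV = 25635.43625 + 39880.48212 = 65515.91836

€65515.92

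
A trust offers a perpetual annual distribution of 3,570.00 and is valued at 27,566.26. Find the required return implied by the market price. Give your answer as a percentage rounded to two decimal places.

P = C/r ⇒ r = C/P = 3,570.00/27,566.26 = 0.129506

12.95%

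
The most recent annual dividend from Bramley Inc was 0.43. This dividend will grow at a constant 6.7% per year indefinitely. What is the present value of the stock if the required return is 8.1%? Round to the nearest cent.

32.77

D₁ = D₀ × (1 + g) = 0.43 × 1.067 = 0.4588
Growing perpetuity: P = D₁ / (r − g) = 0.4588 / (0.081 − 0.067) = 32.77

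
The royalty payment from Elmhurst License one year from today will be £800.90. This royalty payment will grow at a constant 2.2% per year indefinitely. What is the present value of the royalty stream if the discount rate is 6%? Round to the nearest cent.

Growing perpetuity: P = D₁ / (r − g) = £800.9000 / (0.06 − 0.022) = £21,076.32

£21076.32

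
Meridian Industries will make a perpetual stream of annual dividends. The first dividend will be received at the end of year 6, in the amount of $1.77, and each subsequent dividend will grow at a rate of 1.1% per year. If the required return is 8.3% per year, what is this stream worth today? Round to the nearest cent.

Value at end of year 5: C₁ / (r − g) = $1.77 / (0.083 − 0.011) = $24.5833
Discount to today: PV = $24.5833 / (1 + 0.083)^5 = $24.5833 / 1.489849 = $16.50

$16.50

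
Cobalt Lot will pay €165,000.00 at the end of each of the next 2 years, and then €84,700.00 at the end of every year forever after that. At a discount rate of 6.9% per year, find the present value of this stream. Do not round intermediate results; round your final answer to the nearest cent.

PV of 2-year annuity: €165,000.00 × [1 − (1+0.069)^−2] / 0.069 = 298737.00625
Perpetuity value at year 2: €84,700.00 / 0.069 = 1227536.23188
PV of perpetuity: 1227536.23188 / (1+0.069)^2 = 1074184.56868
Total PV = 298737.00625 + 1074184.56868 = 1372921.57493

€1372921.57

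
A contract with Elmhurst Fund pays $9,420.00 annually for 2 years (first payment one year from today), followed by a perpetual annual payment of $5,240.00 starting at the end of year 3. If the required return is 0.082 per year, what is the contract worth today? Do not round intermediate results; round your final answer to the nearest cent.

$71336.10

PV of 2-year annuity: $9,420.00 × [1 − (1+0.082)^−2] / 0.082 = 16752.40279
Perpetuity value at year 2: $5,240.00 / 0.082 = 63902.43902
PV of perpetuity: 63902.43902 / (1+0.082)^2 = 54583.69268
Total PV = 16752.40279 + 54583.69268 = 71336.09546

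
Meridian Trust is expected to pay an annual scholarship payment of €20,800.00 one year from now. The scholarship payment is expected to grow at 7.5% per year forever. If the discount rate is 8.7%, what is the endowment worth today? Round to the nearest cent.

Growing perpetuity: P = D₁ / (r − g) = €20,800.0000 / (0.087 − 0.075) = €1,733,333.33

€1733333.33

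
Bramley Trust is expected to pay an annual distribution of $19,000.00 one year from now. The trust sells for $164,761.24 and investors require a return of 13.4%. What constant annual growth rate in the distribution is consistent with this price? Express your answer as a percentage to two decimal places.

P = D₁/(r−g) ⇒ g = r − D₁/P = 0.134 − $19,000.00/$164,761.24 = 0.018682

1.87%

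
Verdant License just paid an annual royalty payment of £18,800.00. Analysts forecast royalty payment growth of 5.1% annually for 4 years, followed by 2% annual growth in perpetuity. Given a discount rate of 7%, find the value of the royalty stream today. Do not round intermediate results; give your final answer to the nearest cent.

£428916.78

D_1 = 19758.80000
D_2 = 20766.49880
D_3 = 21825.59024
D_4 = 22938.69534
Terminal value at year 4: TV = D_4×(1+g_2)/(r−g_2) = 23397.46925/0.05 = 467949.38496
P_0 = D_1/(1+r)^1 + D_2/(1+r)^2 + D_3/(1+r)^3 + D_4/(1+r)^4 + TV/(1+r)^4
    = 18466.16822 + 18138.26430 + 17816.18297 + 17499.82085 + 356996.34526 = 428916.78161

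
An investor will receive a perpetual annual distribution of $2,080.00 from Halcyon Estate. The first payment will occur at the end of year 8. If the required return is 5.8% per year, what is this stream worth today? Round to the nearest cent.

$24167.72

Value at end of year 7: C / r = $2,080.00 / 0.058 = $35,862.0690
Discount to today: PV = $35,862.0690 / (1 + 0.058)^7 = $35,862.0690 / 1.483883 = $24,167.72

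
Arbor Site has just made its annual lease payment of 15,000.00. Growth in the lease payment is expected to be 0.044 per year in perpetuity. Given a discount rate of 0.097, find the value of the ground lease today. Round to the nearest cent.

D₁ = D₀ × (1 + g) = 15,000.00 × 1.044 = 15,660.0000
Growing perpetuity: P = D₁ / (r − g) = 15,660.0000 / (0.097 − 0.044) = 295,471.70

295471.70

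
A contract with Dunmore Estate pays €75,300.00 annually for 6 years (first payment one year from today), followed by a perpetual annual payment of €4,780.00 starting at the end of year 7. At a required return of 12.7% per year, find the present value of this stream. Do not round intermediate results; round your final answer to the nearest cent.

PV of 6-year annuity: €75,300.00 × [1 − (1+0.127)^−6] / 0.127 = 303547.21390
Perpetuity value at year 6: €4,780.00 / 0.127 = 37637.79528
PV of perpetuity: 37637.79528 / (1+0.127)^6 = 18368.79551
Total PV = 303547.21390 + 18368.79551 = 321916.00941

€321916.01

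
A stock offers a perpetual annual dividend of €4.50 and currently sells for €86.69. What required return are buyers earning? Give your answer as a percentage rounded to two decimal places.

5.19%

P = C/r ⇒ r = C/P = €4.50/€86.69 = 0.051909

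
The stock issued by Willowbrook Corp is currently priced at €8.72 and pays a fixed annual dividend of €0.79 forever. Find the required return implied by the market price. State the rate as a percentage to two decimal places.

P = C/r ⇒ r = C/P = €0.79/€8.72 = 0.090596

9.06%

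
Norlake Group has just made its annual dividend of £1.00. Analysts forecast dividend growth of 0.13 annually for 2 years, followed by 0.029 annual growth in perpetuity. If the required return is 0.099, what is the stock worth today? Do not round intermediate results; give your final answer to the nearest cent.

D_1 = 1.13000
D_2 = 1.27690
Terminal value at year 2: TV = D_2×(1+g_2)/(r−g_2) = 1.31393/0.07 = 18.77043
P_0 = D_1/(1+r)^1 + D_2/(1+r)^2 + TV/(1+r)^2
    = 1.02821 + 1.05721 + 15.54100 = 17.62641

£17.63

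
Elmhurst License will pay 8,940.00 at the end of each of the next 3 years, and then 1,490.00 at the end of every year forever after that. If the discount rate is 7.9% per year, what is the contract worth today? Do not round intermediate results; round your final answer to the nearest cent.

PV of 3-year annuity: 8,940.00 × [1 − (1+0.079)^−3] / 0.079 = 23080.88230
Perpetuity value at year 3: 1,490.00 / 0.079 = 18860.75949
PV of perpetuity: 18860.75949 / (1+0.079)^3 = 15013.94578
Total PV = 23080.88230 + 15013.94578 = 38094.82808

38094.83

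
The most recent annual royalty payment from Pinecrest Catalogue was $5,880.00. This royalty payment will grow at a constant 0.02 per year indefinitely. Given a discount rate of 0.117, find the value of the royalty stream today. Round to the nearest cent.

$61830.93

D₁ = D₀ × (1 + g) = $5,880.00 × 1.02 = $5,997.6000
Growing perpetuity: P = D₁ / (r − g) = $5,997.6000 / (0.117 − 0.02) = $61,830.93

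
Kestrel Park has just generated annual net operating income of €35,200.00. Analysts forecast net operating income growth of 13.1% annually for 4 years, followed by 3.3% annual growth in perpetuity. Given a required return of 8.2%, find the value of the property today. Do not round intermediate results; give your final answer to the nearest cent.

D_1 = 39811.20000
D_2 = 45026.46720
D_3 = 50924.93440
D_4 = 57596.10081
Terminal value at year 4: TV = D_4×(1+g_2)/(r−g_2) = 59496.77214/0.049 = 1214219.83953
P_0 = D_1/(1+r)^1 + D_2/(1+r)^2 + D_3/(1+r)^3 + D_4/(1+r)^4 + TV/(1+r)^4
    = 36794.08503 + 38460.36060 + 40202.09597 + 42022.70845 + 885907.30253 = 1043386.55257

€1043386.55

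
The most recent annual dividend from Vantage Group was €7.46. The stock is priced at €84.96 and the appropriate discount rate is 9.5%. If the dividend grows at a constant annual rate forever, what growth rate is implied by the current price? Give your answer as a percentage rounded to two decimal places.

0.66%

P = D₀(1+g)/(r−g) ⇒ P(r−g) = D₀(1+g) ⇒ g(P+D₀) = P·r − D₀
g = (P·r − D₀)/(P + D₀) = (€84.96×0.095 − €7.46) / (€84.96 + €7.46) = 0.006613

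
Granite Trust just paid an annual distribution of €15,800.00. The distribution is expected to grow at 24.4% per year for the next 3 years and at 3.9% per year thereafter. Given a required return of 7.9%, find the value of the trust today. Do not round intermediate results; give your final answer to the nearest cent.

D_1 = 19655.20000
D_2 = 24451.06880
D_3 = 30417.12959
Terminal value at year 3: TV = D_3×(1+g_2)/(r−g_2) = 31603.39764/0.04 = 790084.94103
P_0 = D_1/(1+r)^1 + D_2/(1+r)^2 + D_3/(1+r)^3 + TV/(1+r)^3
    = 18216.12604 + 21001.72456 + 24213.29504 + 628940.33868 = 692371.48432

€692371.48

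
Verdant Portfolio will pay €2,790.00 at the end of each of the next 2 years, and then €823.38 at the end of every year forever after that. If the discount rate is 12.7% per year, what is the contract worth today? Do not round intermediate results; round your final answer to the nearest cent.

€9776.67

PV of 2-year annuity: €2,790.00 × [1 − (1+0.127)^−2] / 0.127 = 4672.22621
Perpetuity value at year 2: €823.38 / 0.127 = 6483.30709
PV of perpetuity: 6483.30709 / (1+0.127)^2 = 5104.44773
Total PV = 4672.22621 + 5104.44773 = 9776.67393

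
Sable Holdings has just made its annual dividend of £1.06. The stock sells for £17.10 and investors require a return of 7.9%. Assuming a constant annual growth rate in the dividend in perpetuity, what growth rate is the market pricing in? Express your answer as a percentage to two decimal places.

1.60%

P = D₀(1+g)/(r−g) ⇒ P(r−g) = D₀(1+g) ⇒ g(P+D₀) = P·r − D₀
g = (P·r − D₀)/(P + D₀) = (£17.10×0.079 − £1.06) / (£17.10 + £1.06) = 0.016019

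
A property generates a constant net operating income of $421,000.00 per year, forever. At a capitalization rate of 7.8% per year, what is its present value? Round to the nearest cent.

$5397435.90

Level perpetuity: PV = C / r = $421,000.00 / 0.078 = $5,397,435.90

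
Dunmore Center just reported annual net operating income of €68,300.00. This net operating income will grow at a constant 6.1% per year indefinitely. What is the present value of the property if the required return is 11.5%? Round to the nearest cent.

€1341968.52

D₁ = D₀ × (1 + g) = €68,300.00 × 1.061 = €72,466.3000
Growing perpetuity: P = D₁ / (r − g) = €72,466.3000 / (0.115 − 0.061) = €1,341,968.52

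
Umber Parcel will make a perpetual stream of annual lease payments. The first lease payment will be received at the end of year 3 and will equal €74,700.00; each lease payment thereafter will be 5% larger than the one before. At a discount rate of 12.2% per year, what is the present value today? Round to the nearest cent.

Value at end of year 2: C₁ / (r − g) = €74,700.00 / (0.122 − 0.05) = €1,037,500.0000
Discount to today: PV = €1,037,500.0000 / (1 + 0.122)^2 = €1,037,500.0000 / 1.258884 = €824,142.65

€824142.65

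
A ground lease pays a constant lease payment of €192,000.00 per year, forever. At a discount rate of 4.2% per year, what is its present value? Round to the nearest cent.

€4571428.57

Level perpetuity: PV = C / r = €192,000.00 / 0.042 = €4,571,428.57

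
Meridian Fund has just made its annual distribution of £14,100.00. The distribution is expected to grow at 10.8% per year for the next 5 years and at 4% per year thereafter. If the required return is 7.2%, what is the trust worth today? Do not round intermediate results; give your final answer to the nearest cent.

D_1 = 15622.80000
D_2 = 17310.06240
D_3 = 19179.54914
D_4 = 21250.94045
D_5 = 23546.04201
Terminal value at year 5: TV = D_5×(1+g_2)/(r−g_2) = 24487.88370/0.032 = 765246.36547
P_0 = D_1/(1+r)^1 + D_2/(1+r)^2 + D_3/(1+r)^3 + D_4/(1+r)^4 + D_5/(1+r)^5 + TV/(1+r)^5
    = 14573.50746 + 15062.91630 + 15568.76050 + 16091.59201 + 16631.98129 + 540539.39201 = 618468.14957

£618468.15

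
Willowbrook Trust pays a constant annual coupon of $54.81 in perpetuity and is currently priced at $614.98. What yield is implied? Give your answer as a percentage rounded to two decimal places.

8.91%

P = C/r ⇒ r = C/P = $54.81/$614.98 = 0.089125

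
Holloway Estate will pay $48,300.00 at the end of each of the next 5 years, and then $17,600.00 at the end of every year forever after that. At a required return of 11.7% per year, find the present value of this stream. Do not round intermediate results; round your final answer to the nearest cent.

PV of 5-year annuity: $48,300.00 × [1 − (1+0.117)^−5] / 0.117 = 175412.48329
Perpetuity value at year 5: $17,600.00 / 0.117 = 150427.35043
PV of perpetuity: 150427.35043 / (1+0.117)^5 = 86508.93002
Total PV = 175412.48329 + 86508.93002 = 261921.41330

$261921.41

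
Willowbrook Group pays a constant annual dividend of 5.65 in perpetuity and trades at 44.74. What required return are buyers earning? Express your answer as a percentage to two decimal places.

P = C/r ⇒ r = C/P = 5.65/44.74 = 0.126285

12.63%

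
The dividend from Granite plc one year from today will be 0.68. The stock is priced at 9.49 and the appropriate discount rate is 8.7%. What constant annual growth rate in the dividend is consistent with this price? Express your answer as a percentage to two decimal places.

P = D₁/(r−g) ⇒ g = r − D₁/P = 0.087 − 0.68/9.49 = 0.015346

1.53%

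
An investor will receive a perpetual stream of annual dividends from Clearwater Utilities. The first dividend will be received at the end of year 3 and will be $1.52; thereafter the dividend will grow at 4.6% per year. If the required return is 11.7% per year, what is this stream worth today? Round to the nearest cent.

Value at end of year 2: C₁ / (r − g) = $1.52 / (0.117 − 0.046) = $21.4085
Discount to today: PV = $21.4085 / (1 + 0.117)^2 = $21.4085 / 1.247689 = $17.16

$17.16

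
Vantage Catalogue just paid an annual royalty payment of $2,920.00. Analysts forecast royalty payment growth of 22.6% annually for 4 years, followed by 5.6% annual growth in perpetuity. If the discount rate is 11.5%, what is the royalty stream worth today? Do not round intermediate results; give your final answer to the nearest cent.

D_1 = 3579.92000
D_2 = 4388.98192
D_3 = 5380.89183
D_4 = 6596.97339
Terminal value at year 4: TV = D_4×(1+g_2)/(r−g_2) = 6966.40390/0.059 = 118074.64234
P_0 = D_1/(1+r)^1 + D_2/(1+r)^2 + D_3/(1+r)^3 + D_4/(1+r)^4 + TV/(1+r)^4
    = 3210.69058 + 3530.31987 + 3881.76875 + 4268.20493 + 76393.63392 = 91284.61805

$91284.62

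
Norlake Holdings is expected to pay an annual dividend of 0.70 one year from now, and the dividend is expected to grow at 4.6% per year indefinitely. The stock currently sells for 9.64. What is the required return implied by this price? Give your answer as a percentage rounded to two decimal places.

P = D₁/(r − g) ⇒ r = D₁/P + g = 0.7000/9.64 + 0.046 = 0.072614 + 0.046 = 0.118614

11.86%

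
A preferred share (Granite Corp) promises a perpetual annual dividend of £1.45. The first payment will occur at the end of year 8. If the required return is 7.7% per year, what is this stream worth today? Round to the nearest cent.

£11.20

Value at end of year 7: C / r = £1.45 / 0.077 = £18.8312
Discount to today: PV = £18.8312 / (1 + 0.077)^7 = £18.8312 / 1.680776 = £11.20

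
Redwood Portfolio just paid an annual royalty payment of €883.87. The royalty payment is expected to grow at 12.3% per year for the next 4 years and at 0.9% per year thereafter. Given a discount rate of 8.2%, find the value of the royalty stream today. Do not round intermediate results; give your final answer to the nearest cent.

€18059.76

D_1 = 992.58601
D_2 = 1114.67409
D_3 = 1251.77900
D_4 = 1405.74782
Terminal value at year 4: TV = D_4×(1+g_2)/(r−g_2) = 1418.39955/0.073 = 19430.13082
P_0 = D_1/(1+r)^1 + D_2/(1+r)^2 + D_3/(1+r)^3 + D_4/(1+r)^4 + TV/(1+r)^4
    = 917.36230 + 952.12372 + 988.20234 + 1025.64809 + 14176.42359 = 18059.76005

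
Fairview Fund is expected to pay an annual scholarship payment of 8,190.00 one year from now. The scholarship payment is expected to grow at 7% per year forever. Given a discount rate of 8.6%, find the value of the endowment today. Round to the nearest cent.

511875.00

Growing perpetuity: P = D₁ / (r − g) = 8,190.0000 / (0.086 − 0.07) = 511,875.00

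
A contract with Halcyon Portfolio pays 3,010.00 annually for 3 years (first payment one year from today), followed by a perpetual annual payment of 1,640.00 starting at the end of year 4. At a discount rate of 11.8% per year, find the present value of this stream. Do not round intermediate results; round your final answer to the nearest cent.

PV of 3-year annuity: 3,010.00 × [1 − (1+0.118)^−3] / 0.118 = 7254.43122
Perpetuity value at year 3: 1,640.00 / 0.118 = 13898.30508
PV of perpetuity: 13898.30508 / (1+0.118)^3 = 9945.72462
Total PV = 7254.43122 + 9945.72462 = 17200.15584

17200.16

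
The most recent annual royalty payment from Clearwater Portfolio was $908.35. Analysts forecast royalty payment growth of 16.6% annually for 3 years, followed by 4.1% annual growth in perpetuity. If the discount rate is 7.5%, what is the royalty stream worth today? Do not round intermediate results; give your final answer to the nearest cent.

D_1 = 1059.13610
D_2 = 1234.95269
D_3 = 1439.95484
Terminal value at year 3: TV = D_3×(1+g_2)/(r−g_2) = 1498.99299/0.034 = 44088.02906
P_0 = D_1/(1+r)^1 + D_2/(1+r)^2 + D_3/(1+r)^3 + TV/(1+r)^3
    = 985.24288 + 1068.64484 + 1159.10687 + 35489.12498 = 38702.11957

$38702.12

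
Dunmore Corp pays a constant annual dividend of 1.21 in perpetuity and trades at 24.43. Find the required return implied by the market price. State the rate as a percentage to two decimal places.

P = C/r ⇒ r = C/P = 1.21/24.43 = 0.049529

4.95%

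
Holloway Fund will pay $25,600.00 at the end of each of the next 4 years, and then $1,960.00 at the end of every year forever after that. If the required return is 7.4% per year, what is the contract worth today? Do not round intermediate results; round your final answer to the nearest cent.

$105842.37

PV of 4-year annuity: $25,600.00 × [1 − (1+0.074)^−4] / 0.074 = 85935.30603
Perpetuity value at year 4: $1,960.00 / 0.074 = 26486.48649
PV of perpetuity: 26486.48649 / (1+0.074)^4 = 19907.06462
Total PV = 85935.30603 + 19907.06462 = 105842.37065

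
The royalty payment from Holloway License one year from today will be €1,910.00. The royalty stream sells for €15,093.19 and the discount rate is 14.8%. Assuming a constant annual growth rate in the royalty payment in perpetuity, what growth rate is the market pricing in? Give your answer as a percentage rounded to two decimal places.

2.15%

P = D₁/(r−g) ⇒ g = r − D₁/P = 0.148 − €1,910.00/€15,093.19 = 0.021453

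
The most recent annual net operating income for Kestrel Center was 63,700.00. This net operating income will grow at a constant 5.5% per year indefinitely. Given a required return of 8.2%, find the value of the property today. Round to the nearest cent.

2489018.52

D₁ = D₀ × (1 + g) = 63,700.00 × 1.055 = 67,203.5000
Growing perpetuity: P = D₁ / (r − g) = 67,203.5000 / (0.082 − 0.055) = 2,489,018.52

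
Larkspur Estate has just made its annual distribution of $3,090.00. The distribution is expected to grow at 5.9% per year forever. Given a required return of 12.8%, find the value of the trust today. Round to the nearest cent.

D₁ = D₀ × (1 + g) = $3,090.00 × 1.059 = $3,272.3100
Growing perpetuity: P = D₁ / (r − g) = $3,272.3100 / (0.128 − 0.059) = $47,424.78

$47424.78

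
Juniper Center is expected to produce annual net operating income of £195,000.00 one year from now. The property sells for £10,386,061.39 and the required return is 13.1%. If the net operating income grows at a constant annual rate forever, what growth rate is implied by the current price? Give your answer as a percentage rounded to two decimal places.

P = D₁/(r−g) ⇒ g = r − D₁/P = 0.131 − £195,000.00/£10,386,061.39 = 0.112225

11.22%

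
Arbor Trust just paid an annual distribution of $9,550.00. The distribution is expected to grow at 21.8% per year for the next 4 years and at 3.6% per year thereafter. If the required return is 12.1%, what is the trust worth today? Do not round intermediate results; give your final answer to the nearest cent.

D_1 = 11631.90000
D_2 = 14167.65420
D_3 = 17256.20282
D_4 = 21018.05503
Terminal value at year 4: TV = D_4×(1+g_2)/(r−g_2) = 21774.70501/0.085 = 256173.00012
P_0 = D_1/(1+r)^1 + D_2/(1+r)^2 + D_3/(1+r)^3 + D_4/(1+r)^4 + TV/(1+r)^4
    = 10376.36039 + 11274.22565 + 12249.78309 + 13309.75540 + 162222.43056 = 209432.55510

$209432.56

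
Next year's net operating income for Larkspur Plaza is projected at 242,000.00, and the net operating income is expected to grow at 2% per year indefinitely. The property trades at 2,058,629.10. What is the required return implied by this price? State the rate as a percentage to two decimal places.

13.76%

P = D₁/(r − g) ⇒ r = D₁/P + g = 242,000.0000/2,058,629.10 + 0.02 = 0.117554 + 0.02 = 0.137554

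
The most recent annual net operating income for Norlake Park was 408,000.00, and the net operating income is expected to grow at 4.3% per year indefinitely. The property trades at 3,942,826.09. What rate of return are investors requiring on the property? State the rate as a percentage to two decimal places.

15.09%

D₁ = 408,000.00 × 1.043 = 425,544.0000
P = D₁/(r − g) ⇒ r = D₁/P + g = 425,544.0000/3,942,826.09 + 0.043 = 0.107929 + 0.043 = 0.150929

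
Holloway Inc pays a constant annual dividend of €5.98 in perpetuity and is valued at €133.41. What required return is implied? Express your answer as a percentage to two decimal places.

4.48%

P = C/r ⇒ r = C/P = €5.98/€133.41 = 0.044824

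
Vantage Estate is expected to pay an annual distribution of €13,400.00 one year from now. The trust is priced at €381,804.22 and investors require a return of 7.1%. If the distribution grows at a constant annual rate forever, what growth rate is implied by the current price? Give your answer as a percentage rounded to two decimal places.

P = D₁/(r−g) ⇒ g = r − D₁/P = 0.071 − €13,400.00/€381,804.22 = 0.035903

3.59%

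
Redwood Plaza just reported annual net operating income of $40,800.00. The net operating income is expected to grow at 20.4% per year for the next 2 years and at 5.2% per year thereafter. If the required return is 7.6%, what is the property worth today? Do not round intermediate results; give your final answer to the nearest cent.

$2335939.03

D_1 = 49123.20000
D_2 = 59144.33280
Terminal value at year 2: TV = D_2×(1+g_2)/(r−g_2) = 62219.83811/0.024 = 2592493.25440
P_0 = D_1/(1+r)^1 + D_2/(1+r)^2 + TV/(1+r)^2
    = 45653.53160 + 51084.43499 + 2239201.06687 = 2335939.03346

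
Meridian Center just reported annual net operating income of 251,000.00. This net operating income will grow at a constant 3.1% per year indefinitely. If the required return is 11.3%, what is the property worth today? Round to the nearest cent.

3155865.85

D₁ = D₀ × (1 + g) = 251,000.00 × 1.031 = 258,781.0000
Growing perpetuity: P = D₁ / (r − g) = 258,781.0000 / (0.113 − 0.031) = 3,155,865.85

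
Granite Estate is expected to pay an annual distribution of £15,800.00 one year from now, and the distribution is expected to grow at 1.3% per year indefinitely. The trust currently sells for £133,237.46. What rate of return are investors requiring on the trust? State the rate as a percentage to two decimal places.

P = D₁/(r − g) ⇒ r = D₁/P + g = £15,800.0000/£133,237.46 + 0.013 = 0.118585 + 0.013 = 0.131585

13.16%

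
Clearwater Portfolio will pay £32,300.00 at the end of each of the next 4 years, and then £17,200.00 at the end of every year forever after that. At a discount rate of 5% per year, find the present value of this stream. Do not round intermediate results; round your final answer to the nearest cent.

£397543.85

PV of 4-year annuity: £32,300.00 × [1 − (1+0.05)^−4] / 0.05 = 114534.20128
Perpetuity value at year 4: £17,200.00 / 0.05 = 344000.00000
PV of perpetuity: 344000.00000 / (1+0.05)^4 = 283009.65133
Total PV = 114534.20128 + 283009.65133 = 397543.85261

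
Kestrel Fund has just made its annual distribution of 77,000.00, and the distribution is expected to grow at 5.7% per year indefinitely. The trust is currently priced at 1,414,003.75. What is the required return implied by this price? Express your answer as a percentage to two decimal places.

D₁ = 77,000.00 × 1.057 = 81,389.0000
P = D₁/(r − g) ⇒ r = D₁/P + g = 81,389.0000/1,414,003.75 + 0.057 = 0.057559 + 0.057 = 0.114559

11.46%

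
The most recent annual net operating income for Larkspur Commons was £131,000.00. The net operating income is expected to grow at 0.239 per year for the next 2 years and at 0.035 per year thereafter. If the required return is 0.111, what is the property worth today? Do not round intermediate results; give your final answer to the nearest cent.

D_1 = 162309.00000
D_2 = 201100.85100
Terminal value at year 2: TV = D_2×(1+g_2)/(r−g_2) = 208139.38078/0.076 = 2738676.06296
P_0 = D_1/(1+r)^1 + D_2/(1+r)^2 + TV/(1+r)^2
    = 146092.70927 + 162924.27254 + 2218771.34308 = 2527788.32489

£2527788.32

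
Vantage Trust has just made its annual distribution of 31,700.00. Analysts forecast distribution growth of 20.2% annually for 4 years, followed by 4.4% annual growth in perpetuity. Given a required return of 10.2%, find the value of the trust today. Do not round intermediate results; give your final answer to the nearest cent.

D_1 = 38103.40000
D_2 = 45800.28680
D_3 = 55051.94473
D_4 = 66172.43757
Terminal value at year 4: TV = D_4×(1+g_2)/(r−g_2) = 69084.02482/0.058 = 1191103.87626
P_0 = D_1/(1+r)^1 + D_2/(1+r)^2 + D_3/(1+r)^3 + D_4/(1+r)^4 + TV/(1+r)^4
    = 34576.58802 + 37714.20944 + 41136.55149 + 44869.45090 + 807650.11626 = 965946.91612

965946.92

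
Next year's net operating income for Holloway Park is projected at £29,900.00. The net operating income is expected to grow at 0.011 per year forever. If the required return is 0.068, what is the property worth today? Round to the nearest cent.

£524561.40

Growing perpetuity: P = D₁ / (r − g) = £29,900.0000 / (0.068 − 0.011) = £524,561.40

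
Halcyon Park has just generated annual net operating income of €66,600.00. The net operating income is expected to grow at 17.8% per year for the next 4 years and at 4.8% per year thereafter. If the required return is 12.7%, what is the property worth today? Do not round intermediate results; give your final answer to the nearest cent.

D_1 = 78454.80000
D_2 = 92419.75440
D_3 = 108870.47068
D_4 = 128249.41446
Terminal value at year 4: TV = D_4×(1+g_2)/(r−g_2) = 134405.38636/0.079 = 1701334.00455
P_0 = D_1/(1+r)^1 + D_2/(1+r)^2 + D_3/(1+r)^3 + D_4/(1+r)^4 + TV/(1+r)^4
    = 69613.84206 + 72764.06916 + 76056.85313 + 79498.64506 + 1054614.93699 = 1352548.34639

€1352548.35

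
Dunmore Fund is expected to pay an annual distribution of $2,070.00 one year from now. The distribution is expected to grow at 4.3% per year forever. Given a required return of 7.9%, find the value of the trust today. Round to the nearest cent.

Growing perpetuity: P = D₁ / (r − g) = $2,070.0000 / (0.079 − 0.043) = $57,500.00

$57500.00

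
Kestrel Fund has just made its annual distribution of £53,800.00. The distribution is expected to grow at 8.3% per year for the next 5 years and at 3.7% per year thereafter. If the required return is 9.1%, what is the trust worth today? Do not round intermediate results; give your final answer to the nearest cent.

£1258971.40

D_1 = 58265.40000
D_2 = 63101.42820
D_3 = 68338.84674
D_4 = 74010.97102
D_5 = 80153.88161
Terminal value at year 5: TV = D_5×(1+g_2)/(r−g_2) = 83119.57523/0.054 = 1539251.39323
P_0 = D_1/(1+r)^1 + D_2/(1+r)^2 + D_3/(1+r)^3 + D_4/(1+r)^4 + D_5/(1+r)^5 + TV/(1+r)^5
    = 53405.49954 + 53013.89185 + 52625.15570 + 52239.27005 + 51856.21399 + 995831.36866 = 1258971.39978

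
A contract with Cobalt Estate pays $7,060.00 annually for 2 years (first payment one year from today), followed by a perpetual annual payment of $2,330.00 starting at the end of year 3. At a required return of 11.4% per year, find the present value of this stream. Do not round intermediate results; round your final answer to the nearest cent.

$28496.01

PV of 2-year annuity: $7,060.00 × [1 − (1+0.114)^−2] / 0.114 = 12026.50129
Perpetuity value at year 2: $2,330.00 / 0.114 = 20438.59649
PV of perpetuity: 20438.59649 / (1+0.114)^2 = 16469.51037
Total PV = 12026.50129 + 16469.51037 = 28496.01166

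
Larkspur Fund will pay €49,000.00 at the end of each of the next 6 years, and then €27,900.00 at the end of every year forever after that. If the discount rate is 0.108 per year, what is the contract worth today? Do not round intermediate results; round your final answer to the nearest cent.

PV of 6-year annuity: €49,000.00 × [1 − (1+0.108)^−6] / 0.108 = 208496.19656
Perpetuity value at year 6: €27,900.00 / 0.108 = 258333.33333
PV of perpetuity: 258333.33333 / (1+0.108)^6 = 139618.15203
Total PV = 208496.19656 + 139618.15203 = 348114.34859

€348114.35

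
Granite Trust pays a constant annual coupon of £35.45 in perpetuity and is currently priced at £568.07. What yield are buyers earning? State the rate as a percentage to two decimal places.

6.24%

P = C/r ⇒ r = C/P = £35.45/£568.07 = 0.062404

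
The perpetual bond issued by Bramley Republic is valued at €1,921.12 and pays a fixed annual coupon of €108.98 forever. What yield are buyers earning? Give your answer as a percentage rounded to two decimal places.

5.67%

P = C/r ⇒ r = C/P = €108.98/€1,921.12 = 0.056727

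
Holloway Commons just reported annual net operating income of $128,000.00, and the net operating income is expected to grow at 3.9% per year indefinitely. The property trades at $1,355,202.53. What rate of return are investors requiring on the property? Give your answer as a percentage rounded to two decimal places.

D₁ = $128,000.00 × 1.039 = $132,992.0000
P = D₁/(r − g) ⇒ r = D₁/P + g = $132,992.0000/$1,355,202.53 + 0.039 = 0.098134 + 0.039 = 0.137134

13.71%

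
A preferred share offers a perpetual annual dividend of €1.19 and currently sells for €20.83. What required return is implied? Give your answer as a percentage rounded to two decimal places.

P = C/r ⇒ r = C/P = €1.19/€20.83 = 0.057129

5.71%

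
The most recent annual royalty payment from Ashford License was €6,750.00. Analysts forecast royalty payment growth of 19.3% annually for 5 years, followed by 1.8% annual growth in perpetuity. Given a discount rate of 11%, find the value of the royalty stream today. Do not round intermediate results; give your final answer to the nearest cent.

€149234.57

D_1 = 8052.75000
D_2 = 9606.93075
D_3 = 11461.06838
D_4 = 13673.05458
D_5 = 16311.95412
Terminal value at year 5: TV = D_5×(1+g_2)/(r−g_2) = 16605.56929/0.092 = 180495.31839
P_0 = D_1/(1+r)^1 + D_2/(1+r)^2 + D_3/(1+r)^3 + D_4/(1+r)^4 + D_5/(1+r)^5 + TV/(1+r)^5
    = 7254.72973 + 7797.20051 + 8380.23442 + 9006.86457 + 9680.35083 + 107115.18641 = 149234.56647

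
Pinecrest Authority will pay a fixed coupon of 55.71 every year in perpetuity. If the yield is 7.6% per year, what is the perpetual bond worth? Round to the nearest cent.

733.03

Level perpetuity: PV = C / r = 55.71 / 0.076 = 733.03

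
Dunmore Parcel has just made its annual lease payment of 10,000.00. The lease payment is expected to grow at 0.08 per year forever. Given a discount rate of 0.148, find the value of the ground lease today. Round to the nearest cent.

D₁ = D₀ × (1 + g) = 10,000.00 × 1.08 = 10,800.0000
Growing perpetuity: P = D₁ / (r − g) = 10,800.0000 / (0.148 − 0.08) = 158,823.53

158823.53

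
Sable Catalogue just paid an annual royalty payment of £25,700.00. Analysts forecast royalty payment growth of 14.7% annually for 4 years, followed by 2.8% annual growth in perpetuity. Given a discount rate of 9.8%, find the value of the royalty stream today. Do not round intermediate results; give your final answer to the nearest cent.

£564233.20

D_1 = 29477.90000
D_2 = 33811.15130
D_3 = 38781.39054
D_4 = 44482.25495
Terminal value at year 4: TV = D_4×(1+g_2)/(r−g_2) = 45727.75809/0.07 = 653253.68699
P_0 = D_1/(1+r)^1 + D_2/(1+r)^2 + D_3/(1+r)^3 + D_4/(1+r)^4 + TV/(1+r)^4
    = 26846.90346 + 28044.98932 + 29296.54166 + 30603.94653 + 449440.81472 = 564233.19569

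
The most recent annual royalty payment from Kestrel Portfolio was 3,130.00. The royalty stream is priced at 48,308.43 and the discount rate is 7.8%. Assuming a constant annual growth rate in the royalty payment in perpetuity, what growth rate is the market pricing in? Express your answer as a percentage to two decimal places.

1.24%

P = D₀(1+g)/(r−g) ⇒ P(r−g) = D₀(1+g) ⇒ g(P+D₀) = P·r − D₀
g = (P·r − D₀)/(P + D₀) = (48,308.43×0.078 − 3,130.00) / (48,308.43 + 3,130.00) = 0.012404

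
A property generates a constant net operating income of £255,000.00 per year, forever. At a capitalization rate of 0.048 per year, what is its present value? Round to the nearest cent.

£5312500.00

Level perpetuity: PV = C / r = £255,000.00 / 0.048 = £5,312,500.00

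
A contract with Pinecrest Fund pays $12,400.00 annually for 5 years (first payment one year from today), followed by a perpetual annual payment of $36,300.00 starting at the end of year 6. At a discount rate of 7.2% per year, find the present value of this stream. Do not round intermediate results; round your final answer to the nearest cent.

$406694.49

PV of 5-year annuity: $12,400.00 × [1 − (1+0.072)^−5] / 0.072 = 50571.34024
Perpetuity value at year 5: $36,300.00 / 0.072 = 504166.66667
PV of perpetuity: 504166.66667 / (1+0.072)^5 = 356123.14644
Total PV = 50571.34024 + 356123.14644 = 406694.48668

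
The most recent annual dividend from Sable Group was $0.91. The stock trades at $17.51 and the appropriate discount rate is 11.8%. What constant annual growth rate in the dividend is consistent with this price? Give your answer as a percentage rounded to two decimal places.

6.28%

P = D₀(1+g)/(r−g) ⇒ P(r−g) = D₀(1+g) ⇒ g(P+D₀) = P·r − D₀
g = (P·r − D₀)/(P + D₀) = ($17.51×0.118 − $0.91) / ($17.51 + $0.91) = 0.062768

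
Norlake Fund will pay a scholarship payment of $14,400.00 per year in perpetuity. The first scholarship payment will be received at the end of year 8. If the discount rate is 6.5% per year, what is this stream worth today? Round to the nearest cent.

Value at end of year 7: C / r = $14,400.00 / 0.065 = $221,538.4615
Discount to today: PV = $221,538.4615 / (1 + 0.065)^7 = $221,538.4615 / 1.553987 = $142,561.38

$142561.38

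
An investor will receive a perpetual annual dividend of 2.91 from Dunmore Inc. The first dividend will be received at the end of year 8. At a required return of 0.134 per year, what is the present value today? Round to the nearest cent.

9.01

Value at end of year 7: C / r = 2.91 / 0.134 = 21.7164
Discount to today: PV = 21.7164 / (1 + 0.134)^7 = 21.7164 / 2.411523 = 9.01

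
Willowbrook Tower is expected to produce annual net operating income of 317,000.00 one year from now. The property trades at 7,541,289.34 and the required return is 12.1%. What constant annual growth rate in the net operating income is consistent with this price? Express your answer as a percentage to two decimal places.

P = D₁/(r−g) ⇒ g = r − D₁/P = 0.121 − 317,000.00/7,541,289.34 = 0.078965

7.90%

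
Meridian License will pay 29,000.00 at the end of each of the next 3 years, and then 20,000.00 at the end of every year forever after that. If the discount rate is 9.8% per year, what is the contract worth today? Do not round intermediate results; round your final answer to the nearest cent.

226542.34

PV of 3-year annuity: 29,000.00 × [1 − (1+0.098)^−3] / 0.098 = 72373.39753
Perpetuity value at year 3: 20,000.00 / 0.098 = 204081.63265
PV of perpetuity: 204081.63265 / (1+0.098)^3 = 154168.94470
Total PV = 72373.39753 + 154168.94470 = 226542.34223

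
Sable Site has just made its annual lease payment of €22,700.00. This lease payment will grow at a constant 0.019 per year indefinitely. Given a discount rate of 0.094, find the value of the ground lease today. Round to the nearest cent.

€308417.33

D₁ = D₀ × (1 + g) = €22,700.00 × 1.019 = €23,131.3000
Growing perpetuity: P = D₁ / (r − g) = €23,131.3000 / (0.094 − 0.019) = €308,417.33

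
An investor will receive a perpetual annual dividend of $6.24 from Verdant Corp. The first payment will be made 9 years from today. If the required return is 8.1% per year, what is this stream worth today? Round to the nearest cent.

$41.31

Value at end of year 8: C / r = $6.24 / 0.081 = $77.0370
Discount to today: PV = $77.0370 / (1 + 0.081)^8 = $77.0370 / 1.864685 = $41.31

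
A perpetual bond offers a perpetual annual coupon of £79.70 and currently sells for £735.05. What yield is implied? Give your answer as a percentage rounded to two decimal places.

10.84%

P = C/r ⇒ r = C/P = £79.70/£735.05 = 0.108428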